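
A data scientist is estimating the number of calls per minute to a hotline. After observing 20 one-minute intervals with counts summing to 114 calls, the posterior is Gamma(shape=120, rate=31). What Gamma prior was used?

Gamma(shape=6, rate=11)

Gamma–Poisson conjugacy: posterior shape = α + Σxᵢ, posterior rate = β + n.
So α = 120 − 114 = 6 and β = 31 − 20 = 11.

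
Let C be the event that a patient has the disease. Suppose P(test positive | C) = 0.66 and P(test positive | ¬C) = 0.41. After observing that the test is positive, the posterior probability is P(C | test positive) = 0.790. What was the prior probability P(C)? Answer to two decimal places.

P(C) = 0.70

In odds form, posterior odds = prior odds × likelihood ratio, so prior odds = posterior odds ÷ LR.
Posterior odds = 0.790/(1−0.790) = 3.7619. LR = 0.66/0.41 = 1.6098.
Prior odds = 3.7619/1.6098 = 2.3369, so P(C) = 2.3369/(1+2.3369) ≈ 0.70.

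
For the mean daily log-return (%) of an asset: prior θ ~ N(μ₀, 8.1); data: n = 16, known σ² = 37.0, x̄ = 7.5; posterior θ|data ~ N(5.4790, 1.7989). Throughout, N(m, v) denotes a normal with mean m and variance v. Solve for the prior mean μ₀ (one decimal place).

μ₀ = -1.6

The posterior mean is a precision-weighted average: μ_n = (τ₀μ₀ + τ_data·x̄)/(τ₀+τ_data), with τ₀=1/σ₀² and τ_data=n/σ².
Here τ₀ = 1/8.1 = 0.123457 and τ_data = 16/37.0 = 0.432432, so τ_n = 0.555889.
Rearranging for μ₀: μ₀ = (μ_n·τ_n − τ_data·x̄)/τ₀ = (5.4790·0.555889 − 0.432432·7.5) / 0.123457 = -0.197524/0.123457 ≈ -1.6.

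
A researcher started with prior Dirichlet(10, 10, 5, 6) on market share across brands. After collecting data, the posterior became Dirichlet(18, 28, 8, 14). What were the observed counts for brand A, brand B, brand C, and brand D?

counts (8, 18, 3, 8)

For a Dirichlet(α) prior with multinomial counts c, the posterior is Dirichlet(α + c) componentwise.
Counts are posterior − prior componentwise: 18−10=8, 28−10=18, 8−5=3, 14−6=8.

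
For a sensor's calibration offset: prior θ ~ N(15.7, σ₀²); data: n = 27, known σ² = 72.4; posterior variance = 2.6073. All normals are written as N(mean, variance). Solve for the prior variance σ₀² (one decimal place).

Posterior precision equals prior precision plus data precision: 1/σ_n² = 1/σ₀² + n/σ².
So 1/σ₀² = 1/2.6073 − 27/72.4 = 0.383539 − 0.372928 = 0.010611.
Hence σ₀² = 1/0.010611 ≈ 94.2.

σ₀² = 94.2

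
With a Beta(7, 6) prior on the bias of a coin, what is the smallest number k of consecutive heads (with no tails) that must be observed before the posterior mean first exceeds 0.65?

k = 5

After k heads and 0 tails the posterior is Beta(7+k, 6), with mean (7+k)/(7+6+k).
Set (7+k)/(13+k) > 0.65 and solve: k > (0.65·13 − 7)/(1 − 0.65) = 4.143.
The smallest integer exceeding 4.143 is 5.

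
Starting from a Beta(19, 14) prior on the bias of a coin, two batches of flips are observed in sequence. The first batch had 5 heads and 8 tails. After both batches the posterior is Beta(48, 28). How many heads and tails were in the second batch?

24 heads and 6 tails

Sequential conjugate updates are equivalent to a single update on the pooled data, so total successes = posterior α − prior α and total failures = posterior β − prior β.
Total across both batches: 48−19=29 heads, 28−14=14 tails.
Subtract the first batch: 29−5=24 heads and 14−8=6 tails.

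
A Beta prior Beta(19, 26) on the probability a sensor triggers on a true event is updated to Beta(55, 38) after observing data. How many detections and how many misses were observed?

Beta is conjugate to the binomial likelihood: posterior = Beta(a+s, b+f).
So s = 55 − 19 = 36 and f = 38 − 26 = 12.

36 detections and 12 misses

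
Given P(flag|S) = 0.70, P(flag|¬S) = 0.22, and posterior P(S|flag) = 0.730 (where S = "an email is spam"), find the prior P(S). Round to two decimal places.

Bayes' rule in odds form gives O(S|E) = O(S)·[P(E|S)/P(E|¬S)], hence O(S) = O(S|E)/LR.
Posterior odds = 0.730/(1−0.730) = 2.7037. LR = 0.70/0.22 = 3.1818.
Prior odds = 2.7037/3.1818 = 0.8497, so P(S) = 0.8497/(1+0.8497) ≈ 0.46.

P(S) = 0.46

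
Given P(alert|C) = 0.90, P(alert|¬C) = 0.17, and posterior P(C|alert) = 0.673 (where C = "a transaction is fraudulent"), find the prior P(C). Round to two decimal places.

P(C) = 0.28

Bayes' rule in odds form gives O(C|E) = O(C)·[P(E|C)/P(E|¬C)], hence O(C) = O(C|E)/LR.
Posterior odds = 0.673/(1−0.673) = 2.0581. LR = 0.90/0.17 = 5.2941.
Prior odds = 2.0581/5.2941 = 0.3888, so P(C) = 0.3888/(1+0.3888) ≈ 0.28.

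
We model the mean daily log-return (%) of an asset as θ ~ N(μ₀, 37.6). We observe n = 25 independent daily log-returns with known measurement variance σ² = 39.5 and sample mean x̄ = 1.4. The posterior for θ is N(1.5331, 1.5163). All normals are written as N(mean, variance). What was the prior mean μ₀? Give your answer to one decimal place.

With known observation variance, the Normal–Normal posterior has precision τ_n = τ₀ + n/σ² and mean μ_n = (τ₀μ₀ + (n/σ²)x̄)/τ_n.
Here τ₀ = 1/37.6 = 0.026596 and τ_data = 25/39.5 = 0.632911, so τ_n = 0.659507.
Rearranging for μ₀: μ₀ = (μ_n·τ_n − τ_data·x̄)/τ₀ = (1.5331·0.659507 − 0.632911·1.4) / 0.026596 = 0.125015/0.026596 ≈ 4.7.

μ₀ = 4.7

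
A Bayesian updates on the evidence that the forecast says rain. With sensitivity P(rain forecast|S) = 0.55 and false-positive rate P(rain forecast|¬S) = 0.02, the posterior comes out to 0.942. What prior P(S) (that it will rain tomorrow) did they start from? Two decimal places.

P(S) = 0.37

In odds form, posterior odds = prior odds × likelihood ratio, so prior odds = posterior odds ÷ LR.
Posterior odds = 0.942/(1−0.942) = 16.2414. LR = 0.55/0.02 = 27.5000.
Prior odds = 16.2414/27.5000 = 0.5906, so P(S) = 0.5906/(1+0.5906) ≈ 0.37.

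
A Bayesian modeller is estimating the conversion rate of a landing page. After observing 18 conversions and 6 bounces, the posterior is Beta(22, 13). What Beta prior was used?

Beta(4, 7)

Under Beta–binomial conjugacy the posterior parameters are (a+s, b+f).
So a = 22 − 18 = 4 and b = 13 − 6 = 7.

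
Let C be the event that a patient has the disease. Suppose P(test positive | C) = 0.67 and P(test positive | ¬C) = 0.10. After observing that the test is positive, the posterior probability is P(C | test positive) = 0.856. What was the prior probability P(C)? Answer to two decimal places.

P(C) = 0.47

Bayes' rule in odds form gives O(C|E) = O(C)·[P(E|C)/P(E|¬C)], hence O(C) = O(C|E)/LR.
Posterior odds = 0.856/(1−0.856) = 5.9444. LR = 0.67/0.10 = 6.7000.
Prior odds = 5.9444/6.7000 = 0.8872, so P(C) = 0.8872/(1+0.8872) ≈ 0.47.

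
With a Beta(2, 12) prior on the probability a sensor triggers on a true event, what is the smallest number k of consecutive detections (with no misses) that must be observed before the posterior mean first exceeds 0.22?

k = 2

After k detections and 0 misses the posterior is Beta(2+k, 12), with mean (2+k)/(2+12+k).
Set (2+k)/(14+k) > 0.22 and solve: k > (0.22·14 − 2)/(1 − 0.22) = 1.385.
The smallest integer exceeding 1.385 is 2.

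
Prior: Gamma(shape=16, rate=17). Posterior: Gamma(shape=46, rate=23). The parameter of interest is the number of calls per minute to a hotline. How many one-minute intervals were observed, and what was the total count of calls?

A Gamma(α, β) prior (rate parametrization) on a Poisson rate with n observations summing to S gives posterior Gamma(α+S, β+n).
Matching: Σxᵢ = 46 − 16 = 30 and n = 23 − 17 = 6.

n = 6 one-minute intervals with total 30 calls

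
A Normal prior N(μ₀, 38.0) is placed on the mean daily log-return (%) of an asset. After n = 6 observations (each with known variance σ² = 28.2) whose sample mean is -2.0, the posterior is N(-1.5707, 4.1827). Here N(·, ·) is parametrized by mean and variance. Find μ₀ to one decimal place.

μ₀ = 1.9

With known observation variance, the Normal–Normal posterior has precision τ_n = τ₀ + n/σ² and mean μ_n = (τ₀μ₀ + (n/σ²)x̄)/τ_n.
Here τ₀ = 1/38.0 = 0.026316 and τ_data = 6/28.2 = 0.212766, so τ_n = 0.239082.
Rearranging for μ₀: μ₀ = (μ_n·τ_n − τ_data·x̄)/τ₀ = (-1.5707·0.239082 − 0.212766·-2.0) / 0.026316 = 0.050006/0.026316 ≈ 1.9.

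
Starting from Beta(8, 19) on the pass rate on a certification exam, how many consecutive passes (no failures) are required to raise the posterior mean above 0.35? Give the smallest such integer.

After k passes and 0 failures the posterior is Beta(8+k, 19), with mean (8+k)/(8+19+k).
Set (8+k)/(27+k) > 0.35 and solve: k > (0.35·27 − 8)/(1 − 0.35) = 2.231.
The smallest integer exceeding 2.231 is 3.

k = 3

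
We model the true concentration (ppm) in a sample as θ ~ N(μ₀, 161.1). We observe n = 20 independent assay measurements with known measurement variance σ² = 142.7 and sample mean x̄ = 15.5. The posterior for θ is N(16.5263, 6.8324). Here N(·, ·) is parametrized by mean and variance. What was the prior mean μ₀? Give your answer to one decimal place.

With known observation variance, the Normal–Normal posterior has precision τ_n = τ₀ + n/σ² and mean μ_n = (τ₀μ₀ + (n/σ²)x̄)/τ_n.
Here τ₀ = 1/161.1 = 0.006207 and τ_data = 20/142.7 = 0.140154, so τ_n = 0.146361.
Rearranging for μ₀: μ₀ = (μ_n·τ_n − τ_data·x̄)/τ₀ = (16.5263·0.146361 − 0.140154·15.5) / 0.006207 = 0.246419/0.006207 ≈ 39.7.

μ₀ = 39.7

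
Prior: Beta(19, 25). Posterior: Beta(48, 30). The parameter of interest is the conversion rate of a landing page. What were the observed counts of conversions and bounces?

29 conversions and 5 bounces

Under Beta–binomial conjugacy the posterior parameters are (α+s, β+f).
So s = 48 − 19 = 29 and f = 30 − 25 = 5.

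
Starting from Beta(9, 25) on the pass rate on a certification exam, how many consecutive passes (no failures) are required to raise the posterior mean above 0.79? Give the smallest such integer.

k = 86

After k passes and 0 failures the posterior is Beta(9+k, 25), with mean (9+k)/(9+25+k).
Set (9+k)/(34+k) > 0.79 and solve: k > (0.79·34 − 9)/(1 − 0.79) = 85.048.
The smallest integer exceeding 85.048 is 86.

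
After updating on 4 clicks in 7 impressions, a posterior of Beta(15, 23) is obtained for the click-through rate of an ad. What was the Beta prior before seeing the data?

Beta(11, 20)

A Beta(α, β) prior with s successes and f failures in binomial data gives a Beta(α+s, β+f) posterior.
So α = 15 − 4 = 11 and β = 23 − 3 = 20.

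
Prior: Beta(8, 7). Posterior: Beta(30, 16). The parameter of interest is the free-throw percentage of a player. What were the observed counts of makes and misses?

Beta is conjugate to the binomial likelihood: posterior = Beta(a+s, b+f).
So s = 30 − 8 = 22 and f = 16 − 7 = 9.

22 makes and 9 misses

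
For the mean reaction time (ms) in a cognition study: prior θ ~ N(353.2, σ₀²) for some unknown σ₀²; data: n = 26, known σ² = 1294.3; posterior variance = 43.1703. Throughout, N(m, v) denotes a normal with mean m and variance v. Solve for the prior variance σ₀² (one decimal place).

σ₀² = 325.1

For the Normal–Normal model with known σ², precisions add: τ_n = τ₀ + n/σ².
So 1/σ₀² = 1/43.1703 − 26/1294.3 = 0.023164 − 0.020088 = 0.003076.
Hence σ₀² = 1/0.003076 ≈ 325.1.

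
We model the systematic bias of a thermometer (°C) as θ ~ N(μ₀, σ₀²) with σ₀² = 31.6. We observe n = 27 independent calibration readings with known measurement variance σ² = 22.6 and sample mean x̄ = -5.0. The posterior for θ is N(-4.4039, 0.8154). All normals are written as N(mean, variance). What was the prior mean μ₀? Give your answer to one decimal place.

μ₀ = 18.1

With known observation variance, the Normal–Normal posterior has precision τ_n = τ₀ + n/σ² and mean μ_n = (τ₀μ₀ + (n/σ²)x̄)/τ_n.
Here τ₀ = 1/31.6 = 0.031646 and τ_data = 27/22.6 = 1.194690, so τ_n = 1.226336.
Rearranging for μ₀: μ₀ = (μ_n·τ_n − τ_data·x̄)/τ₀ = (-4.4039·1.226336 − 1.194690·-5.0) / 0.031646 = 0.572789/0.031646 ≈ 18.1.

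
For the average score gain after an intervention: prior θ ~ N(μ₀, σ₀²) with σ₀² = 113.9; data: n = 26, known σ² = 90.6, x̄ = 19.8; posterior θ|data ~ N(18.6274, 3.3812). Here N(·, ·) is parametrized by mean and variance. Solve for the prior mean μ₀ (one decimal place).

μ₀ = -19.7

The posterior mean is a precision-weighted average: μ_n = (τ₀μ₀ + τ_data·x̄)/(τ₀+τ_data), with τ₀=1/σ₀² and τ_data=n/σ².
Here τ₀ = 1/113.9 = 0.008780 and τ_data = 26/90.6 = 0.286976, so τ_n = 0.295756.
Rearranging for μ₀: μ₀ = (μ_n·τ_n − τ_data·x̄)/τ₀ = (18.6274·0.295756 − 0.286976·19.8) / 0.008780 = -0.172959/0.008780 ≈ -19.7.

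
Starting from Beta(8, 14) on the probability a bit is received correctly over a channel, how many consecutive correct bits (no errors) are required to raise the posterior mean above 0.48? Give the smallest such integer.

k = 5

After k correct bits and 0 errors the posterior is Beta(8+k, 14), with mean (8+k)/(8+14+k).
Set (8+k)/(22+k) > 0.48 and solve: k > (0.48·22 − 8)/(1 − 0.48) = 4.923.
The smallest integer exceeding 4.923 is 5, and checking k=5: (13)/(27) = 0.4815 > 0.48.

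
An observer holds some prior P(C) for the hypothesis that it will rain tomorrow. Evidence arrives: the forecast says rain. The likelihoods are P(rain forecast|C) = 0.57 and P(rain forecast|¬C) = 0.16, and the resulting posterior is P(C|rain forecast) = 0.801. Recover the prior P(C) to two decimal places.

In odds form, posterior odds = prior odds × likelihood ratio, so prior odds = posterior odds ÷ LR.
Posterior odds = 0.801/(1−0.801) = 4.0251. LR = 0.57/0.16 = 3.5625.
Prior odds = 4.0251/3.5625 = 1.1299, so P(C) = 1.1299/(1+1.1299) ≈ 0.53.

P(C) = 0.53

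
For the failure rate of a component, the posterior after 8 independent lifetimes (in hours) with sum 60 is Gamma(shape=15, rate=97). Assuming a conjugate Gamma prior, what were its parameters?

For an exponential likelihood with a Gamma(α, β) prior on the rate, n observations with total T give posterior Gamma(α+n, β+T).
So α = 15 − 8 = 7 and β = 97 − 60 = 37.

Gamma(shape=7, rate=37)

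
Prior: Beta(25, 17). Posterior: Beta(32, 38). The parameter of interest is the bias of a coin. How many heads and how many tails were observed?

A Beta(a, b) prior with s successes and f failures in binomial data gives a Beta(a+s, b+f) posterior.
Match parameters: s=32−25=7, f=38−17=21.

7 heads and 21 tails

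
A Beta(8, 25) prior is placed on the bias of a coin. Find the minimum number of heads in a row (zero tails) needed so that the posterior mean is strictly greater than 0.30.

After k heads and 0 tails the posterior is Beta(8+k, 25), with mean (8+k)/(8+25+k).
Set (8+k)/(33+k) > 0.30 and solve: k > (0.30·33 − 8)/(1 − 0.30) = 2.714.
The smallest integer exceeding 2.714 is 3.

k = 3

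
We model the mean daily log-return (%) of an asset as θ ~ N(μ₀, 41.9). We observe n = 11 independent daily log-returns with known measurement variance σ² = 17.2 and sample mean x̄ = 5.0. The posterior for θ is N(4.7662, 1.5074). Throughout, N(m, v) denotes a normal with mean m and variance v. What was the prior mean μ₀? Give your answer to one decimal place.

μ₀ = -1.5

With known observation variance, the Normal–Normal posterior has precision τ_n = τ₀ + n/σ² and mean μ_n = (τ₀μ₀ + (n/σ²)x̄)/τ_n.
Here τ₀ = 1/41.9 = 0.023866 and τ_data = 11/17.2 = 0.639535, so τ_n = 0.663401.
Rearranging for μ₀: μ₀ = (μ_n·τ_n − τ_data·x̄)/τ₀ = (4.7662·0.663401 − 0.639535·5.0) / 0.023866 = -0.035773/0.023866 ≈ -1.5.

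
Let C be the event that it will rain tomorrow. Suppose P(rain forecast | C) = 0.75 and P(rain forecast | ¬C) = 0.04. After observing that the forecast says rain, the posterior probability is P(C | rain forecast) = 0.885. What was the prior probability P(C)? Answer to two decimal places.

P(C) = 0.29

Bayes' rule in odds form gives O(C|E) = O(C)·[P(E|C)/P(E|¬C)], hence O(C) = O(C|E)/LR.
Posterior odds = 0.885/(1−0.885) = 7.6957. LR = 0.75/0.04 = 18.7500.
Prior odds = 7.6957/18.7500 = 0.4104, so P(C) = 0.4104/(1+0.4104) ≈ 0.29.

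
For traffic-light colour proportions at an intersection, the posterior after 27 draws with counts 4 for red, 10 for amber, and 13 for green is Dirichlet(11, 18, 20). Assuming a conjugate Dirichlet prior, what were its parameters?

For a Dirichlet(α) prior with multinomial counts c, the posterior is Dirichlet(α + c) componentwise.
Subtract each count from the matching posterior parameter: 11−4=7, 18−10=8, 20−13=7.

Dirichlet(7, 8, 7)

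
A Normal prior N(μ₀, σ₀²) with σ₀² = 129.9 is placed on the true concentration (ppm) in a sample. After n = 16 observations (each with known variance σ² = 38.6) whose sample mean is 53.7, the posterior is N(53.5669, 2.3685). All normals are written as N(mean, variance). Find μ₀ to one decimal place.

With known observation variance, the Normal–Normal posterior has precision τ_n = τ₀ + n/σ² and mean μ_n = (τ₀μ₀ + (n/σ²)x̄)/τ_n.
Here τ₀ = 1/129.9 = 0.007698 and τ_data = 16/38.6 = 0.414508, so τ_n = 0.422206.
Rearranging for μ₀: μ₀ = (μ_n·τ_n − τ_data·x̄)/τ₀ = (53.5669·0.422206 − 0.414508·53.7) / 0.007698 = 0.357187/0.007698 ≈ 46.4.

μ₀ = 46.4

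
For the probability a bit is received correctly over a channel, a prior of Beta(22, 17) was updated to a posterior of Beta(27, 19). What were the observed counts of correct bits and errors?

5 correct bits and 2 errors

Beta is conjugate to the binomial likelihood: posterior = Beta(a+s, b+f).
So s = 27 − 22 = 5 and f = 19 − 17 = 2.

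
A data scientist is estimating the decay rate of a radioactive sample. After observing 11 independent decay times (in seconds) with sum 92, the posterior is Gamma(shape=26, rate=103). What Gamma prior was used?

Gamma(shape=15, rate=11)

For an exponential likelihood with a Gamma(α, β) prior on the rate, n observations with total T give posterior Gamma(α+n, β+T).
So α = 26 − 11 = 15 and β = 103 − 92 = 11.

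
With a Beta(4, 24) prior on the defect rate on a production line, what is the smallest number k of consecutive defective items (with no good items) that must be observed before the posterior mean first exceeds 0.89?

k = 191

After k defective items and 0 good items the posterior is Beta(4+k, 24), with mean (4+k)/(4+24+k).
Set (4+k)/(28+k) > 0.89 and solve: k > (0.89·28 − 4)/(1 − 0.89) = 190.182.
The smallest integer exceeding 190.182 is 191, and checking k=191: (195)/(219) = 0.8904 > 0.89.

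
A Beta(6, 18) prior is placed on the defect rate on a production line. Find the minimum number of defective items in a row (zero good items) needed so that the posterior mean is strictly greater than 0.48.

After k defective items and 0 good items the posterior is Beta(6+k, 18), with mean (6+k)/(6+18+k).
Set (6+k)/(24+k) > 0.48 and solve: k > (0.48·24 − 6)/(1 − 0.48) = 10.615.
The smallest integer exceeding 10.615 is 11.

k = 11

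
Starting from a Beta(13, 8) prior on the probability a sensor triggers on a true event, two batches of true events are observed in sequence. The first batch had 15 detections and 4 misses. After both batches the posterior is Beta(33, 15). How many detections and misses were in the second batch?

5 detections and 3 misses

Sequential conjugate updates are equivalent to a single update on the pooled data, so total successes = posterior α − prior α and total failures = posterior β − prior β.
Total across both batches: 33−13=20 detections, 15−8=7 misses.
Subtract the first batch: 20−15=5 detections and 7−4=3 misses.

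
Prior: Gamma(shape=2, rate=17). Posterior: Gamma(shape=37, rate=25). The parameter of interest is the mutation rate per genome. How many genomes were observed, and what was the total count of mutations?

n = 8 genomes with total 35 mutations

Gamma–Poisson conjugacy: posterior shape = α + Σxᵢ, posterior rate = β + n.
Matching: Σxᵢ = 37 − 2 = 35 and n = 25 − 17 = 8.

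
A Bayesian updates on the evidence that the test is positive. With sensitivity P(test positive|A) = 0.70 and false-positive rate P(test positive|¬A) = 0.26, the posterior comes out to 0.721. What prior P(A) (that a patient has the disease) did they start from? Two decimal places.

Bayes' rule in odds form gives O(A|E) = O(A)·[P(E|A)/P(E|¬A)], hence O(A) = O(A|E)/LR.
Posterior odds = 0.721/(1−0.721) = 2.5842. LR = 0.70/0.26 = 2.6923.
Prior odds = 2.5842/2.6923 = 0.9598, so P(A) = 0.9598/(1+0.9598) ≈ 0.49.

P(A) = 0.49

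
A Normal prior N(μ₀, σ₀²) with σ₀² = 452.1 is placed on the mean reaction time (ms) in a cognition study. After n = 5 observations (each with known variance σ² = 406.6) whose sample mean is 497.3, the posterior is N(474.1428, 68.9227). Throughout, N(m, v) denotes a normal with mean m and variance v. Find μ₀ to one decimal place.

The posterior mean is a precision-weighted average: μ_n = (τ₀μ₀ + τ_data·x̄)/(τ₀+τ_data), with τ₀=1/σ₀² and τ_data=n/σ².
Here τ₀ = 1/452.1 = 0.002212 and τ_data = 5/406.6 = 0.012297, so τ_n = 0.014509.
Rearranging for μ₀: μ₀ = (μ_n·τ_n − τ_data·x̄)/τ₀ = (474.1428·0.014509 − 0.012297·497.3) / 0.002212 = 0.764040/0.002212 ≈ 345.4.

μ₀ = 345.4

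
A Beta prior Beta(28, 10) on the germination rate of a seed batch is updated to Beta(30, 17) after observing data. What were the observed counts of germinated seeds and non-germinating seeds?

2 germinated seeds and 7 non-germinating seeds

A Beta(a, b) prior with s successes and f failures in binomial data gives a Beta(a+s, b+f) posterior.
So s = 30 − 28 = 2 and f = 17 − 10 = 7.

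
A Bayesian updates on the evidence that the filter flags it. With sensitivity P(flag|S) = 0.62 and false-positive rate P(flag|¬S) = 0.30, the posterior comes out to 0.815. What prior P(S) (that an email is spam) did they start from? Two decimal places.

P(S) = 0.68

Bayes' rule in odds form gives O(S|E) = O(S)·[P(E|S)/P(E|¬S)], hence O(S) = O(S|E)/LR.
Posterior odds = 0.815/(1−0.815) = 4.4054. LR = 0.62/0.30 = 2.0667.
Prior odds = 4.4054/2.0667 = 2.1316, so P(S) = 2.1316/(1+2.1316) ≈ 0.68.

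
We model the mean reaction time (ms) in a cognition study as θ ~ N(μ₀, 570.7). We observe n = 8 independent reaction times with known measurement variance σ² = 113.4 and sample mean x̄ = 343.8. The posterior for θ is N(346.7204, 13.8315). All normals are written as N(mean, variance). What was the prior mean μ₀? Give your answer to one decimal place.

With known observation variance, the Normal–Normal posterior has precision τ_n = τ₀ + n/σ² and mean μ_n = (τ₀μ₀ + (n/σ²)x̄)/τ_n.
Here τ₀ = 1/570.7 = 0.001752 and τ_data = 8/113.4 = 0.070547, so τ_n = 0.072299.
Rearranging for μ₀: μ₀ = (μ_n·τ_n − τ_data·x̄)/τ₀ = (346.7204·0.072299 − 0.070547·343.8) / 0.001752 = 0.813480/0.001752 ≈ 464.3.

μ₀ = 464.3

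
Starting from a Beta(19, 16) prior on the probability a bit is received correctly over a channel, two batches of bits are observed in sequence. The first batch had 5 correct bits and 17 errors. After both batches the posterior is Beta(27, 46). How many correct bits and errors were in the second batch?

3 correct bits and 13 errors

Because Beta–binomial updating is additive in the counts, the combined data contributed (α_post−α_prior, β_post−β_prior) successes and failures.
Total across both batches: 27−19=8 correct bits, 46−16=30 errors.
Subtract the first batch: 8−5=3 correct bits and 30−17=13 errors.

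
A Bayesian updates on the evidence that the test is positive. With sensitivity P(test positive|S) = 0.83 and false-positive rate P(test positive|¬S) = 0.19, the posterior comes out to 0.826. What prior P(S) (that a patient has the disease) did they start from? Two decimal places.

P(S) = 0.52

Bayes' rule in odds form gives O(S|E) = O(S)·[P(E|S)/P(E|¬S)], hence O(S) = O(S|E)/LR.
Posterior odds = 0.826/(1−0.826) = 4.7471. LR = 0.83/0.19 = 4.3684.
Prior odds = 4.7471/4.3684 = 1.0867, so P(S) = 1.0867/(1+1.0867) ≈ 0.52.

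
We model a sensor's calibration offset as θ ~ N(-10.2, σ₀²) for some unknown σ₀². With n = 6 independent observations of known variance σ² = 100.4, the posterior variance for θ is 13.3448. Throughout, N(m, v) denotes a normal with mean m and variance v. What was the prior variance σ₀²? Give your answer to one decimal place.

σ₀² = 65.9

For the Normal–Normal model with known σ², precisions add: τ_n = τ₀ + n/σ².
So 1/σ₀² = 1/13.3448 − 6/100.4 = 0.074936 − 0.059761 = 0.015175.
Hence σ₀² = 1/0.015175 ≈ 65.9.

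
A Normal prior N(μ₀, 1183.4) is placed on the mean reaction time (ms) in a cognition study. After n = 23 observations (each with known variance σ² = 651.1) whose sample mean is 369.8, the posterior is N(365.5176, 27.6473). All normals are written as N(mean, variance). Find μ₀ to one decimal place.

μ₀ = 186.5

With known observation variance, the Normal–Normal posterior has precision τ_n = τ₀ + n/σ² and mean μ_n = (τ₀μ₀ + (n/σ²)x̄)/τ_n.
Here τ₀ = 1/1183.4 = 0.000845 and τ_data = 23/651.1 = 0.035325, so τ_n = 0.036170.
Rearranging for μ₀: μ₀ = (μ_n·τ_n − τ_data·x̄)/τ₀ = (365.5176·0.036170 − 0.035325·369.8) / 0.000845 = 0.157587/0.000845 ≈ 186.5.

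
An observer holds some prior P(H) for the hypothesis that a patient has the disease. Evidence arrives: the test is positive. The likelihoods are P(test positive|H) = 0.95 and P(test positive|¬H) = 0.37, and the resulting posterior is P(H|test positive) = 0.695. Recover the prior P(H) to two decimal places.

P(H) = 0.47

Bayes' rule in odds form gives O(H|E) = O(H)·[P(E|H)/P(E|¬H)], hence O(H) = O(H|E)/LR.
Posterior odds = 0.695/(1−0.695) = 2.2787. LR = 0.95/0.37 = 2.5676.
Prior odds = 2.2787/2.5676 = 0.8875, so P(H) = 0.8875/(1+0.8875) ≈ 0.47.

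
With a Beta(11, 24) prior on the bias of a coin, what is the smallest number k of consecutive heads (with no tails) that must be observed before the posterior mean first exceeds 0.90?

k = 206

After k heads and 0 tails the posterior is Beta(11+k, 24), with mean (11+k)/(11+24+k).
Set (11+k)/(35+k) > 0.90 and solve: k > (0.90·35 − 11)/(1 − 0.90) = 205.000.
The smallest integer exceeding 205.000 is 206.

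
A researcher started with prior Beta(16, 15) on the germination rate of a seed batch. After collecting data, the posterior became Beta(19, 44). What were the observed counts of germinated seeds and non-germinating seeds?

Under Beta–binomial conjugacy the posterior parameters are (a+s, b+f).
Match parameters: s=19−16=3, f=44−15=29.

3 germinated seeds and 29 non-germinating seeds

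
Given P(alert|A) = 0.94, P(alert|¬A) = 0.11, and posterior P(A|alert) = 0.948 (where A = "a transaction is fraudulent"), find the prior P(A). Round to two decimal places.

P(A) = 0.68

In odds form, posterior odds = prior odds × likelihood ratio, so prior odds = posterior odds ÷ LR.
Posterior odds = 0.948/(1−0.948) = 18.2308. LR = 0.94/0.11 = 8.5455.
Prior odds = 18.2308/8.5455 = 2.1334, so P(A) = 2.1334/(1+2.1334) ≈ 0.68.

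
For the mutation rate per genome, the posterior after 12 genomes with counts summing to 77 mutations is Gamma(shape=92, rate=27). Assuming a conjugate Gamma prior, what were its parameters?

Gamma(shape=15, rate=15)

Gamma–Poisson conjugacy: posterior shape = α + Σxᵢ, posterior rate = β + n.
So α = 92 − 77 = 15 and β = 27 − 12 = 15.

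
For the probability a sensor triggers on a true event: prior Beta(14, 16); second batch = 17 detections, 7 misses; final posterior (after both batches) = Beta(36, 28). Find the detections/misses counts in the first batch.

Sequential conjugate updates are equivalent to a single update on the pooled data, so total successes = posterior α − prior α and total failures = posterior β − prior β.
Total across both batches: 36−14=22 detections, 28−16=12 misses.
Subtract the second batch: 22−17=5 detections and 12−7=5 misses.

5 detections and 5 misses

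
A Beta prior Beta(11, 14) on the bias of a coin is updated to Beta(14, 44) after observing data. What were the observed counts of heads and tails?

3 heads and 30 tails

A Beta(α, β) prior with s successes and f failures in binomial data gives a Beta(α+s, β+f) posterior.
Match parameters: s=14−11=3, f=44−14=30.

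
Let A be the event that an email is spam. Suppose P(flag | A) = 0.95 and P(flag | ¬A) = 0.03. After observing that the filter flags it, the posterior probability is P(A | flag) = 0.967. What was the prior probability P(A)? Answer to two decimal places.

P(A) = 0.48

Bayes' rule in odds form gives O(A|E) = O(A)·[P(E|A)/P(E|¬A)], hence O(A) = O(A|E)/LR.
Posterior odds = 0.967/(1−0.967) = 29.3030. LR = 0.95/0.03 = 31.6667.
Prior odds = 29.3030/31.6667 = 0.9254, so P(A) = 0.9254/(1+0.9254) ≈ 0.48.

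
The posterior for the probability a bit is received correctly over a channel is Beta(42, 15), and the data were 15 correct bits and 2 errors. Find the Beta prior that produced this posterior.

Under Beta–binomial conjugacy the posterior parameters are (a+s, b+f).
Subtract the data counts: 42−15=27, 15−2=13.

Beta(27, 13)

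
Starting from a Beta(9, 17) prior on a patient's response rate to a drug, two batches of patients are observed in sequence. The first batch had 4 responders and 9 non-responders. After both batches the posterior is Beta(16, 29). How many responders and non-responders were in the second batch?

Because Beta–binomial updating is additive in the counts, the combined data contributed (α_post−α_prior, β_post−β_prior) successes and failures.
Total across both batches: 16−9=7 responders, 29−17=12 non-responders.
Subtract the first batch: 7−4=3 responders and 12−9=3 non-responders.

3 responders and 3 non-responders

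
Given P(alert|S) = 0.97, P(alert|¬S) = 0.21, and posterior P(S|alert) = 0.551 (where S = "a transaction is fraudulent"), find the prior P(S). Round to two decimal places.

Bayes' rule in odds form gives O(S|E) = O(S)·[P(E|S)/P(E|¬S)], hence O(S) = O(S|E)/LR.
Posterior odds = 0.551/(1−0.551) = 1.2272. LR = 0.97/0.21 = 4.6190.
Prior odds = 1.2272/4.6190 = 0.2657, so P(S) = 0.2657/(1+0.2657) ≈ 0.21.

P(S) = 0.21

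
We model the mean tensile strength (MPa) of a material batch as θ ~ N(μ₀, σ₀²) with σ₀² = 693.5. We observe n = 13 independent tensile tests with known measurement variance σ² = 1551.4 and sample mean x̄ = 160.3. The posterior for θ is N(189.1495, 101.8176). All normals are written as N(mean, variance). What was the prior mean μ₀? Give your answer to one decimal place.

μ₀ = 356.8

With known observation variance, the Normal–Normal posterior has precision τ_n = τ₀ + n/σ² and mean μ_n = (τ₀μ₀ + (n/σ²)x̄)/τ_n.
Here τ₀ = 1/693.5 = 0.001442 and τ_data = 13/1551.4 = 0.008380, so τ_n = 0.009822.
Rearranging for μ₀: μ₀ = (μ_n·τ_n − τ_data·x̄)/τ₀ = (189.1495·0.009822 − 0.008380·160.3) / 0.001442 = 0.514512/0.001442 ≈ 356.8.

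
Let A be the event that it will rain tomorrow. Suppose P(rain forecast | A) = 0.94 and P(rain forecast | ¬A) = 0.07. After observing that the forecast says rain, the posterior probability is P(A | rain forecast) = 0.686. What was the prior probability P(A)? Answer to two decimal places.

Bayes' rule in odds form gives O(A|E) = O(A)·[P(E|A)/P(E|¬A)], hence O(A) = O(A|E)/LR.
Posterior odds = 0.686/(1−0.686) = 2.1847. LR = 0.94/0.07 = 13.4286.
Prior odds = 2.1847/13.4286 = 0.1627, so P(A) = 0.1627/(1+0.1627) ≈ 0.14.

P(A) = 0.14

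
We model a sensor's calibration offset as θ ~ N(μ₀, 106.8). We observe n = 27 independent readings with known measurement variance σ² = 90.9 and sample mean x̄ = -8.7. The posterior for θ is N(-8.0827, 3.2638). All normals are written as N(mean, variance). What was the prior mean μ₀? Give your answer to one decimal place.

The posterior mean is a precision-weighted average: μ_n = (τ₀μ₀ + τ_data·x̄)/(τ₀+τ_data), with τ₀=1/σ₀² and τ_data=n/σ².
Here τ₀ = 1/106.8 = 0.009363 and τ_data = 27/90.9 = 0.297030, so τ_n = 0.306393.
Rearranging for μ₀: μ₀ = (μ_n·τ_n − τ_data·x̄)/τ₀ = (-8.0827·0.306393 − 0.297030·-8.7) / 0.009363 = 0.107678/0.009363 ≈ 11.5.

μ₀ = 11.5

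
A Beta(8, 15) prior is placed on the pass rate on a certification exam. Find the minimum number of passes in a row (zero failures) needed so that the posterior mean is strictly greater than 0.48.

After k passes and 0 failures the posterior is Beta(8+k, 15), with mean (8+k)/(8+15+k).
Set (8+k)/(23+k) > 0.48 and solve: k > (0.48·23 − 8)/(1 − 0.48) = 5.846.
The smallest integer exceeding 5.846 is 6, and checking k=6: (14)/(29) = 0.4828 > 0.48.

k = 6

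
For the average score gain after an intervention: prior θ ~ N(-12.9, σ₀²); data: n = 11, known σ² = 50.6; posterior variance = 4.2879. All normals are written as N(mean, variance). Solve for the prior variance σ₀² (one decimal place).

σ₀² = 63.2

Posterior precision equals prior precision plus data precision: 1/σ_n² = 1/σ₀² + n/σ².
So 1/σ₀² = 1/4.2879 − 11/50.6 = 0.233214 − 0.217391 = 0.015823.
Hence σ₀² = 1/0.015823 ≈ 63.2.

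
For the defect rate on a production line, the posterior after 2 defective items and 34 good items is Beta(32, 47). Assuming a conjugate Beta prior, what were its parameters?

Beta(30, 13)

Under Beta–binomial conjugacy the posterior parameters are (α+s, β+f).
Subtract the data counts: 32−2=30, 47−34=13.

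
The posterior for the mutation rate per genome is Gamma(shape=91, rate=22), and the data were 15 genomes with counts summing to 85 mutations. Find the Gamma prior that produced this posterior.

Gamma–Poisson conjugacy: posterior shape = α + Σxᵢ, posterior rate = β + n.
So α = 91 − 85 = 6 and β = 22 − 15 = 7.

Gamma(shape=6, rate=7)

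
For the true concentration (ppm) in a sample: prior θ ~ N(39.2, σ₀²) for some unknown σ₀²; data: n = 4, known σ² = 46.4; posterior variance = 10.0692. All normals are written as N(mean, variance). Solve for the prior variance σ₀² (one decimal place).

σ₀² = 76.3

Posterior precision equals prior precision plus data precision: 1/σ_n² = 1/σ₀² + n/σ².
So 1/σ₀² = 1/10.0692 − 4/46.4 = 0.099313 − 0.086207 = 0.013106.
Hence σ₀² = 1/0.013106 ≈ 76.3.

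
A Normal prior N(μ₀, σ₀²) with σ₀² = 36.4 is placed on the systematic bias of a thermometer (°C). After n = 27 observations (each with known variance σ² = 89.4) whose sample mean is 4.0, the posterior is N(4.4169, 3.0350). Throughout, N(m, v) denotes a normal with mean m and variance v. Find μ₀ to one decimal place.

μ₀ = 9.0

With known observation variance, the Normal–Normal posterior has precision τ_n = τ₀ + n/σ² and mean μ_n = (τ₀μ₀ + (n/σ²)x̄)/τ_n.
Here τ₀ = 1/36.4 = 0.027473 and τ_data = 27/89.4 = 0.302013, so τ_n = 0.329486.
Rearranging for μ₀: μ₀ = (μ_n·τ_n − τ_data·x̄)/τ₀ = (4.4169·0.329486 − 0.302013·4.0) / 0.027473 = 0.247255/0.027473 ≈ 9.0.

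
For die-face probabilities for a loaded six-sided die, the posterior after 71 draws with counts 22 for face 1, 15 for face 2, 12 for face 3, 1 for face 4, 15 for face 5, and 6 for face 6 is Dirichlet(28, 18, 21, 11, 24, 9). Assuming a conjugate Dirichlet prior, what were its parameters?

For a Dirichlet(α) prior with multinomial counts c, the posterior is Dirichlet(α + c) componentwise.
Subtract each count from the matching posterior parameter: 28−22=6, 18−15=3, 21−12=9, 11−1=10, 24−15=9, 9−6=3.

Dirichlet(6, 3, 9, 10, 9, 3)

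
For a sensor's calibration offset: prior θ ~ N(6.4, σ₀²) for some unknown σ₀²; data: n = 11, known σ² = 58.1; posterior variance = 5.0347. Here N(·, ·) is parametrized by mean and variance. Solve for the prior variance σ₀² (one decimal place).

Posterior precision equals prior precision plus data precision: 1/σ_n² = 1/σ₀² + n/σ².
So 1/σ₀² = 1/5.0347 − 11/58.1 = 0.198622 − 0.189329 = 0.009293.
Hence σ₀² = 1/0.009293 ≈ 107.6.

σ₀² = 107.6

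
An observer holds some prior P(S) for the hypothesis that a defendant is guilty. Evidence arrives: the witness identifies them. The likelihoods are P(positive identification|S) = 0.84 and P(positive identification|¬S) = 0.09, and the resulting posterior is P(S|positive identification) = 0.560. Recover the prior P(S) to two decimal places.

In odds form, posterior odds = prior odds × likelihood ratio, so prior odds = posterior odds ÷ LR.
Posterior odds = 0.560/(1−0.560) = 1.2727. LR = 0.84/0.09 = 9.3333.
Prior odds = 1.2727/9.3333 = 0.1364, so P(S) = 0.1364/(1+0.1364) ≈ 0.12.

P(S) = 0.12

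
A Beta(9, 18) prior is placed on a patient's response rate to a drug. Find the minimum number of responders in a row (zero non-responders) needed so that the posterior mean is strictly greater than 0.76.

k = 49

After k responders and 0 non-responders the posterior is Beta(9+k, 18), with mean (9+k)/(9+18+k).
Set (9+k)/(27+k) > 0.76 and solve: k > (0.76·27 − 9)/(1 − 0.76) = 48.000.
The smallest integer exceeding 48.000 is 49, and checking k=49: (58)/(76) = 0.7632 > 0.76.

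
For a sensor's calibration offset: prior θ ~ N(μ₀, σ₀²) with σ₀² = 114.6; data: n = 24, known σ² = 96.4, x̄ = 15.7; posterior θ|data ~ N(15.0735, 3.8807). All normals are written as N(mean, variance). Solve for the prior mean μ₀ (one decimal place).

μ₀ = -2.8

The posterior mean is a precision-weighted average: μ_n = (τ₀μ₀ + τ_data·x̄)/(τ₀+τ_data), with τ₀=1/σ₀² and τ_data=n/σ².
Here τ₀ = 1/114.6 = 0.008726 and τ_data = 24/96.4 = 0.248963, so τ_n = 0.257689.
Rearranging for μ₀: μ₀ = (μ_n·τ_n − τ_data·x̄)/τ₀ = (15.0735·0.257689 − 0.248963·15.7) / 0.008726 = -0.024444/0.008726 ≈ -2.8.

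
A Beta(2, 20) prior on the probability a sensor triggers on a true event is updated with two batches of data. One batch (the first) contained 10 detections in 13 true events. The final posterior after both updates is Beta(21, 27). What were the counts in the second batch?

Because Beta–binomial updating is additive in the counts, the combined data contributed (α_post−α_prior, β_post−β_prior) successes and failures.
Total across both batches: 21−2=19 detections, 27−20=7 misses.
Subtract the first batch: 19−10=9 detections and 7−3=4 misses.

9 detections and 4 misses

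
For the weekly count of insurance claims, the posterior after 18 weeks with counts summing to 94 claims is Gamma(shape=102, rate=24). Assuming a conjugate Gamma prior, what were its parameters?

Gamma(shape=8, rate=6)

Gamma–Poisson conjugacy: posterior shape = α + Σxᵢ, posterior rate = β + n.
So α = 102 − 94 = 8 and β = 24 − 18 = 6.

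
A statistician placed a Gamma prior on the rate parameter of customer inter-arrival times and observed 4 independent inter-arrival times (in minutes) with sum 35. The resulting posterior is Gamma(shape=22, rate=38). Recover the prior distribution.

Gamma(shape=18, rate=3)

For an exponential likelihood with a Gamma(α, β) prior on the rate, n observations with total T give posterior Gamma(α+n, β+T).
So α = 22 − 4 = 18 and β = 38 − 35 = 3.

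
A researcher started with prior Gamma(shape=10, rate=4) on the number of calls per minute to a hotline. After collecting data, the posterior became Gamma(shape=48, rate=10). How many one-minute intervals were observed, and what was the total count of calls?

n = 6 one-minute intervals with total 38 calls

Gamma–Poisson conjugacy: posterior shape = α + Σxᵢ, posterior rate = β + n.
Matching: Σxᵢ = 48 − 10 = 38 and n = 10 − 4 = 6.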